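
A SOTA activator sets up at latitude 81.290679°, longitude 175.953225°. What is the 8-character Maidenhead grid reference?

RR71xg49

Add 180° to longitude and 90° to latitude: 355.95322, 171.29068.
Field (20°×10°, letters A–R): 355.95322/20 → 17 → R, 171.29068/10 → 17 → R; chars RR.
Square (2°×1°, digits 0–9): 15.95322/2 → 7, 1.29068/1 → 1; chars 71.
Subsquare (5′×2.5′, letters a–x): 1.95322/0.0833333 → 23 → x, 0.29068/0.0416667 → 6 → g; chars xg.
Extended square (30″×15″, digits 0–9): 0.03656/0.00833333 → 4, 0.04068/0.00416667 → 9; chars 49.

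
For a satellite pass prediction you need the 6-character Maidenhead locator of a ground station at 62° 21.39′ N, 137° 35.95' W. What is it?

CP12ei

Offset from 180°W / 90°S: lon 42.4008°, lat 152.3565°.
Field: lon ⌊42.4008/20⌋ = 2 → C; lat ⌊152.3565/10⌋ = 15 → P.
Square: lon ⌊2.4008/2⌋ = 1; lat ⌊2.3565/1⌋ = 2.
Subsquare: lon ⌊0.4008/0.0833333⌋ = 4 → e; lat ⌊0.3565/0.0416667⌋ = 8 → i.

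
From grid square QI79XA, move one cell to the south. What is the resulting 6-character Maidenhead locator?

QI78xx

Latitude subsquare a = 0; −1 → -1, wraps to 23 = x, carry into square.
Latitude square 9; −1 → 8.
The longitude characters are unchanged.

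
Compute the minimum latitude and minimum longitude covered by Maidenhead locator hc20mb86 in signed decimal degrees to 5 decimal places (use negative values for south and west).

-69.93333, -34.93333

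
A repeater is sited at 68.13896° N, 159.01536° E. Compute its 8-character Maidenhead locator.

QP98md13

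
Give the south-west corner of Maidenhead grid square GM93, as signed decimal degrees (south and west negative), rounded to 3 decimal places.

33.000, -42.000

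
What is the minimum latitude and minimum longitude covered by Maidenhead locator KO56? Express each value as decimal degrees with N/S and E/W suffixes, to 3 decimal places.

Field K=10, O=14: +10·20° lon, +14·10° lat → SW at lon 20°, lat 50°.
Square 5, 6: +5·2° lon, +6·1° lat → SW at lon 30°, lat 56°.
latitude 56.000° N, longitude 30.000° E.

56.000° N, 30.000° E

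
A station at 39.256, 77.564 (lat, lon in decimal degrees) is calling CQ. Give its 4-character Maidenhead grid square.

Add 180° to longitude and 90° to latitude: 257.56, 129.26.
Field: lon ⌊257.56/20⌋ = 12 → M; lat ⌊129.26/10⌋ = 12 → M.
Square: lon ⌊17.56/2⌋ = 8; lat ⌊9.26/1⌋ = 9.

MM89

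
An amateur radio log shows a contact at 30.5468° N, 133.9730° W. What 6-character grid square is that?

CM30an

Offset from 180°W / 90°S: lon 46.0270°, lat 120.5468°.
Field: lon ⌊46.0270/20⌋ = 2 → C; lat ⌊120.5468/10⌋ = 12 → M.
Square: lon ⌊6.0270/2⌋ = 3; lat ⌊0.5468/1⌋ = 0.
Subsquare: lon ⌊0.0270/0.0833333⌋ = 0 → a; lat ⌊0.5468/0.0416667⌋ = 13 → n.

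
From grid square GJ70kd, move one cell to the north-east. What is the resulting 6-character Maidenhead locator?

Longitude subsquare k = 10; +1 → 11 = l.
Latitude subsquare d = 3; +1 → 4 = e.

GJ70le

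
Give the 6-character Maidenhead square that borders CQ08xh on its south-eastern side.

Longitude subsquare x = 23; +1 → 24, wraps to 0 = a, carry into square.
Longitude square 0; +1 → 1.
Latitude subsquare h = 7; −1 → 6 = g.

CQ18ag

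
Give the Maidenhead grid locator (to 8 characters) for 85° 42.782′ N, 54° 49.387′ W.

Add 180° to longitude and 90° to latitude: 125.17688, 175.71303.
Field (20°×10°, letters A–R): lon ⌊125.17688/20⌋ = 6 → G; lat ⌊175.71303/10⌋ = 17 → R.
Square (2°×1°, digits 0–9): lon ⌊5.17688/2⌋ = 2; lat ⌊5.71303/1⌋ = 5.
Subsquare (5′×2.5′, letters a–x): lon ⌊1.17688/0.0833333⌋ = 14 → o; lat ⌊0.71303/0.0416667⌋ = 17 → r.
Extended square (30″×15″, digits 0–9): lon ⌊0.01022/0.00833333⌋ = 1; lat ⌊0.00470/0.00416667⌋ = 1.

GR25or11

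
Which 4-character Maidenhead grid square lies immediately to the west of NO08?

MO98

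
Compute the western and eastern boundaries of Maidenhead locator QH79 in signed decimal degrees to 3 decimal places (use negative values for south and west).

Field Q=16, H=7: +16·20° lon, +7·10° lat → SW at lon 140°, lat -20°.
Square 7, 9: +7·2° lon, +9·1° lat → SW at lon 154°, lat -11°.
Cell spans 2° lon × 1° lat.
west 154.000, east 156.000.

154.000, 156.000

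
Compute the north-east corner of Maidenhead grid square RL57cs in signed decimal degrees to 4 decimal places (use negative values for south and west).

Field R=17, L=11: +17·20° lon, +11·10° lat → SW at lon 160°, lat 20°.
Square 5, 7: +5·2° lon, +7·1° lat → SW at lon 170°, lat 27°.
Subsquare c=2, s=18: +2·0.0833333° lon, +18·0.0416667° lat → SW at lon 170.167°, lat 27.75°.
Cell spans 0.0833333° lon × 0.0416667° lat. NE corner is SW corner plus one full cell.
latitude 27.7917, longitude 170.2500.

27.7917, 170.2500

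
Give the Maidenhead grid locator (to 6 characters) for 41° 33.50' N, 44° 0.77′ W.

GN71xn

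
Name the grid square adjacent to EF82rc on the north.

Latitude subsquare c = 2; +1 → 3 = d.
The longitude characters are unchanged.

EF82rd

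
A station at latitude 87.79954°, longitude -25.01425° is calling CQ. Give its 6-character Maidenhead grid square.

HR77lt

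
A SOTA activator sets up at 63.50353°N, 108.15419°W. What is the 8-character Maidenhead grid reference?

Shift to the Maidenhead origin (180°W, 90°S): lon 71.84581, lat 153.50353.
Field (20°×10°, letters A–R): 71.84581/20 → 3 → D, 153.50353/10 → 15 → P; chars DP.
Square (2°×1°, digits 0–9): 11.84581/2 → 5, 3.50353/1 → 3; chars 53.
Subsquare (5′×2.5′, letters a–x): 1.84581/0.0833333 → 22 → w, 0.50353/0.0416667 → 12 → m; chars wm.
Extended square (30″×15″, digits 0–9): 0.01248/0.00833333 → 1, 0.00353/0.00416667 → 0; chars 10.

DP53wm10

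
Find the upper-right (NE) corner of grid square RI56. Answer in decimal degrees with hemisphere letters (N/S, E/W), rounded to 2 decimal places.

Field R=17, I=8: +17·20° lon, +8·10° lat → SW at lon 160°, lat -10°.
Square 5, 6: +5·2° lon, +6·1° lat → SW at lon 170°, lat -4°.
Cell spans 2° lon × 1° lat. NE corner is SW corner plus one full cell.
latitude 3.00° S, longitude 172.00° E.

3.00° S, 172.00° E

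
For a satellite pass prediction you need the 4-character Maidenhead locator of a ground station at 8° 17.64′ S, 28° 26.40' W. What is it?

HI51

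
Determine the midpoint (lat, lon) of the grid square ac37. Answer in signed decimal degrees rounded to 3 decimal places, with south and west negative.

-62.500, -173.000

Field A=0, C=2: +0·20° lon, +2·10° lat → SW at lon -180°, lat -70°.
Square 3, 7: +3·2° lon, +7·1° lat → SW at lon -174°, lat -63°.
Cell spans 2° lon × 1° lat. Centre is SW corner plus half of each.
latitude -62.500, longitude -173.000.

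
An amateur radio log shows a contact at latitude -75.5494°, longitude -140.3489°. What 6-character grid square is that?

BB94tk

Offset from 180°W / 90°S: lon 39.6511°, lat 14.4506°.
Field: lon ⌊39.6511/20⌋ = 1 → B; lat ⌊14.4506/10⌋ = 1 → B.
Square: lon ⌊19.6511/2⌋ = 9; lat ⌊4.4506/1⌋ = 4.
Subsquare: lon ⌊1.6511/0.0833333⌋ = 19 → t; lat ⌊0.4506/0.0416667⌋ = 10 → k.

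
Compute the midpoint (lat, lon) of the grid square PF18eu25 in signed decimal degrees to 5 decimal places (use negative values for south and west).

Field P=15, F=5: +15·20° lon, +5·10° lat → SW at lon 120°, lat -40°.
Square 1, 8: +1·2° lon, +8·1° lat → SW at lon 122°, lat -32°.
Subsquare e=4, u=20: +4·0.0833333° lon, +20·0.0416667° lat → SW at lon 122.333°, lat -31.1667°.
Extended square 2, 5: +2·0.00833333° lon, +5·0.00416667° lat → SW at lon 122.35°, lat -31.1458°.
Cell spans 0.00833333° lon × 0.00416667° lat. Centre is SW corner plus half of each.
latitude -31.14375, longitude 122.35417.

-31.14375, 122.35417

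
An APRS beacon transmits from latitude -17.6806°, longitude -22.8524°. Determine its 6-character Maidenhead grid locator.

Offset from 180°W / 90°S: lon 157.1476°, lat 72.3194°.
Field: 157.1476/20 → 7 → H, 72.3194/10 → 7 → H; chars HH.
Square: 17.1476/2 → 8, 2.3194/1 → 2; chars 82.
Subsquare: 1.1476/0.0833333 → 13 → n, 0.3194/0.0416667 → 7 → h; chars nh.

HH82nh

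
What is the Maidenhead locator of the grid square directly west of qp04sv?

QP04rv

Longitude subsquare s = 18; −1 → 17 = r.
The latitude characters are unchanged.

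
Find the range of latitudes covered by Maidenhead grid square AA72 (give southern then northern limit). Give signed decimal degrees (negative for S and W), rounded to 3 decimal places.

Field A=0, A=0: +0·20° lon, +0·10° lat → SW at lon -180°, lat -90°.
Square 7, 2: +7·2° lon, +2·1° lat → SW at lon -166°, lat -88°.
Cell spans 2° lon × 1° lat.
south -88.000, north -87.000.

-88.000, -87.000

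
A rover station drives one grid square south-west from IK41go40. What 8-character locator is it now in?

Longitude extended square 4; −1 → 3.
Latitude extended square 0; −1 → -1, wraps to 9, carry into subsquare.
Latitude subsquare o = 14; −1 → 13 = n.

IK41gn39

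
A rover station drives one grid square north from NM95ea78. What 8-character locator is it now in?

NM95ea79

Latitude extended square 8; +1 → 9.
The longitude characters are unchanged.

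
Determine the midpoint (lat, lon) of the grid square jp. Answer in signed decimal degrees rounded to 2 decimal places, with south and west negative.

Field J=9, P=15: +9·20° lon, +15·10° lat → SW at lon 0°, lat 60°.
Cell spans 20° lon × 10° lat. Centre is SW corner plus half of each.
latitude 65.00, longitude 10.00.

65.00, 10.00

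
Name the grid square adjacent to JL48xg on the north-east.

Longitude subsquare x = 23; +1 → 24, wraps to 0 = a, carry into square.
Longitude square 4; +1 → 5.
Latitude subsquare g = 6; +1 → 7 = h.

JL58ah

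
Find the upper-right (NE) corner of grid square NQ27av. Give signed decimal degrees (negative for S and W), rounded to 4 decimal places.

77.9167, 84.0833

Field N=13, Q=16: +13·20° lon, +16·10° lat → SW at lon 80°, lat 70°.
Square 2, 7: +2·2° lon, +7·1° lat → SW at lon 84°, lat 77°.
Subsquare a=0, v=21: +0·0.0833333° lon, +21·0.0416667° lat → SW at lon 84°, lat 77.875°.
Cell spans 0.0833333° lon × 0.0416667° lat. NE corner is SW corner plus one full cell.
latitude 77.9167, longitude 84.0833.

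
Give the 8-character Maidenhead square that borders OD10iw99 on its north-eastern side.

OD10jx00

Longitude extended square 9; +1 → 10, wraps to 0, carry into subsquare.
Longitude subsquare i = 8; +1 → 9 = j.
Latitude extended square 9; +1 → 10, wraps to 0, carry into subsquare.
Latitude subsquare w = 22; +1 → 23 = x.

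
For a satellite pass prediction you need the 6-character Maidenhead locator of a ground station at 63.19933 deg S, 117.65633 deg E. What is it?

Add 180° to longitude and 90° to latitude: 297.6563, 26.8007.
Field: lon ⌊297.6563/20⌋ = 14 → O; lat ⌊26.8007/10⌋ = 2 → C.
Square: lon ⌊17.6563/2⌋ = 8; lat ⌊6.8007/1⌋ = 6.
Subsquare: lon ⌊1.6563/0.0833333⌋ = 19 → t; lat ⌊0.8007/0.0416667⌋ = 19 → t.

OC86tt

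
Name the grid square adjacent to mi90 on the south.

Latitude square 0; −1 → -1, wraps to 9, carry into field.
Latitude field I = 8; −1 → 7 = H.
The longitude characters are unchanged.

MH99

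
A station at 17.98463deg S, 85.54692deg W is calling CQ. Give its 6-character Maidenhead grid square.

Add 180° to longitude and 90° to latitude: 94.4531, 72.0154.
Field: lon ⌊94.4531/20⌋ = 4 → E; lat ⌊72.0154/10⌋ = 7 → H.
Square: lon ⌊14.4531/2⌋ = 7; lat ⌊2.0154/1⌋ = 2.
Subsquare: lon ⌊0.4531/0.0833333⌋ = 5 → f; lat ⌊0.0154/0.0416667⌋ = 0 → a.

EH72fa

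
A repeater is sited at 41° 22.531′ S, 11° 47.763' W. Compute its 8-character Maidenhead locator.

IE48co49

Offset from 180°W / 90°S: lon 168.20395°, lat 48.62448°.
Field: 168.20395/20 → 8 → I, 48.62448/10 → 4 → E; chars IE.
Square: 8.20395/2 → 4, 8.62448/1 → 8; chars 48.
Subsquare: 0.20395/0.0833333 → 2 → c, 0.62448/0.0416667 → 14 → o; chars co.
Extended square: 0.03728/0.00833333 → 4, 0.04115/0.00416667 → 9; chars 49.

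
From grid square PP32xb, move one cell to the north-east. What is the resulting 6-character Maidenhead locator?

PP42ac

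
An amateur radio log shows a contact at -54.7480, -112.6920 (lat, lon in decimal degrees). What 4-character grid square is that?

Offset from 180°W / 90°S: lon 67.31°, lat 35.25°.
Field: lon ⌊67.31/20⌋ = 3 → D; lat ⌊35.25/10⌋ = 3 → D.
Square: lon ⌊7.31/2⌋ = 3; lat ⌊5.25/1⌋ = 5.

DD35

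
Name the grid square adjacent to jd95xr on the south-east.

KD05aq

Longitude subsquare x = 23; +1 → 24, wraps to 0 = a, carry into square.
Longitude square 9; +1 → 10, wraps to 0, carry into field.
Longitude field J = 9; +1 → 10 = K.
Latitude subsquare r = 17; −1 → 16 = q.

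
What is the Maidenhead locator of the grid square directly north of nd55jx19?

ND56ja10

Latitude extended square 9; +1 → 10, wraps to 0, carry into subsquare.
Latitude subsquare x = 23; +1 → 24, wraps to 0 = a, carry into square.
Latitude square 5; +1 → 6.
The longitude characters are unchanged.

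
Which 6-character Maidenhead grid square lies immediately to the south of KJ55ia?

KJ54ix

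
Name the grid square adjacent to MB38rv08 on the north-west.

MB38qv99

Longitude extended square 0; −1 → -1, wraps to 9, carry into subsquare.
Longitude subsquare r = 17; −1 → 16 = q.
Latitude extended square 8; +1 → 9.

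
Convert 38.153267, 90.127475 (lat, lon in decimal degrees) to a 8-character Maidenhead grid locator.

Shift to the Maidenhead origin (180°W, 90°S): lon 270.12748, lat 128.15327.
Field: lon ⌊270.12748/20⌋ = 13 → N; lat ⌊128.15327/10⌋ = 12 → M.
Square: lon ⌊10.12748/2⌋ = 5; lat ⌊8.15327/1⌋ = 8.
Subsquare: lon ⌊0.12748/0.0833333⌋ = 1 → b; lat ⌊0.15327/0.0416667⌋ = 3 → d.
Extended square: lon ⌊0.04414/0.00833333⌋ = 5; lat ⌊0.02827/0.00416667⌋ = 6.

NM58bd56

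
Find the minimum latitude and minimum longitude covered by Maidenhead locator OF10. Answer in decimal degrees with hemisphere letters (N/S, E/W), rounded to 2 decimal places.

40.00° S, 102.00° E

Field O=14, F=5: +14·20° lon, +5·10° lat → SW at lon 100°, lat -40°.
Square 1, 0: +1·2° lon, +0·1° lat → SW at lon 102°, lat -40°.
latitude 40.00° S, longitude 102.00° E.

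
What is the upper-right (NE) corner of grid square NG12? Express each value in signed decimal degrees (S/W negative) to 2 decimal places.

Field N=13, G=6: +13·20° lon, +6·10° lat → SW at lon 80°, lat -30°.
Square 1, 2: +1·2° lon, +2·1° lat → SW at lon 82°, lat -28°.
Cell spans 2° lon × 1° lat. NE corner is SW corner plus one full cell.
latitude -27.00, longitude 84.00.

-27.00, 84.00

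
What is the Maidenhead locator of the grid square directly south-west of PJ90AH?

Longitude subsquare a = 0; −1 → -1, wraps to 23 = x, carry into square.
Longitude square 9; −1 → 8.
Latitude subsquare h = 7; −1 → 6 = g.

PJ80xg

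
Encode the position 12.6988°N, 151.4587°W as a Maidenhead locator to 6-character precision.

BK42gq

Shift to the Maidenhead origin (180°W, 90°S): lon 28.5413, lat 102.6988.
Field: lon ⌊28.5413/20⌋ = 1 → B; lat ⌊102.6988/10⌋ = 10 → K.
Square: lon ⌊8.5413/2⌋ = 4; lat ⌊2.6988/1⌋ = 2.
Subsquare: lon ⌊0.5413/0.0833333⌋ = 6 → g; lat ⌊0.6988/0.0416667⌋ = 16 → q.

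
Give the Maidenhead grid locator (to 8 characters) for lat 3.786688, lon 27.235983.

Shift to the Maidenhead origin (180°W, 90°S): lon 207.23598, lat 93.78669.
Field (20°×10°, letters A–R): lon ⌊207.23598/20⌋ = 10 → K; lat ⌊93.78669/10⌋ = 9 → J.
Square (2°×1°, digits 0–9): lon ⌊7.23598/2⌋ = 3; lat ⌊3.78669/1⌋ = 3.
Subsquare (5′×2.5′, letters a–x): lon ⌊1.23598/0.0833333⌋ = 14 → o; lat ⌊0.78669/0.0416667⌋ = 18 → s.
Extended square (30″×15″, digits 0–9): lon ⌊0.06932/0.00833333⌋ = 8; lat ⌊0.03669/0.00416667⌋ = 8.

KJ33os88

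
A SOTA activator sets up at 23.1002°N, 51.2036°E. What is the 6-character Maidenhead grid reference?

Shift to the Maidenhead origin (180°W, 90°S): lon 231.2036, lat 113.1002.
Field (20°×10°, letters A–R): 231.2036/20 → 11 → L, 113.1002/10 → 11 → L; chars LL.
Square (2°×1°, digits 0–9): 11.2036/2 → 5, 3.1002/1 → 3; chars 53.
Subsquare (5′×2.5′, letters a–x): 1.2036/0.0833333 → 14 → o, 0.1002/0.0416667 → 2 → c; chars oc.

LL53oc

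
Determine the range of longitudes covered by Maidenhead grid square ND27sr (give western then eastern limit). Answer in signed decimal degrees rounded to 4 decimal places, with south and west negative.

85.5000, 85.5833

Field N=13, D=3: +13·20° lon, +3·10° lat → SW at lon 80°, lat -60°.
Square 2, 7: +2·2° lon, +7·1° lat → SW at lon 84°, lat -53°.
Subsquare s=18, r=17: +18·0.0833333° lon, +17·0.0416667° lat → SW at lon 85.5°, lat -52.2917°.
Cell spans 0.0833333° lon × 0.0416667° lat.
west 85.5000, east 85.5833.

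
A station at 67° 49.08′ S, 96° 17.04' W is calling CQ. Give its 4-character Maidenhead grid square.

EC12

Add 180° to longitude and 90° to latitude: 83.72, 22.18.
Field: lon ⌊83.72/20⌋ = 4 → E; lat ⌊22.18/10⌋ = 2 → C.
Square: lon ⌊3.72/2⌋ = 1; lat ⌊2.18/1⌋ = 2.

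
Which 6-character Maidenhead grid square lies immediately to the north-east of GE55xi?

GE65aj

Longitude subsquare x = 23; +1 → 24, wraps to 0 = a, carry into square.
Longitude square 5; +1 → 6.
Latitude subsquare i = 8; +1 → 9 = j.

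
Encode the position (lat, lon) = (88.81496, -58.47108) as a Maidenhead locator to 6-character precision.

Offset from 180°W / 90°S: lon 121.5289°, lat 178.8150°.
Field: 121.5289/20 → 6 → G, 178.8150/10 → 17 → R; chars GR.
Square: 1.5289/2 → 0, 8.8150/1 → 8; chars 08.
Subsquare: 1.5289/0.0833333 → 18 → s, 0.8150/0.0416667 → 19 → t; chars st.

GR08st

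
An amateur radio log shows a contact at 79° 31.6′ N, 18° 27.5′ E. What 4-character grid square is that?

Offset from 180°W / 90°S: lon 198.46°, lat 169.53°.
Field: 198.46/20 → 9 → J, 169.53/10 → 16 → Q; chars JQ.
Square: 18.46/2 → 9, 9.53/1 → 9; chars 99.

JQ99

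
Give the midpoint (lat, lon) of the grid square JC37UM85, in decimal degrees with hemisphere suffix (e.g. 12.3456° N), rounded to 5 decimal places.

Field J=9, C=2: +9·20° lon, +2·10° lat → SW at lon 0°, lat -70°.
Square 3, 7: +3·2° lon, +7·1° lat → SW at lon 6°, lat -63°.
Subsquare u=20, m=12: +20·0.0833333° lon, +12·0.0416667° lat → SW at lon 7.66667°, lat -62.5°.
Extended square 8, 5: +8·0.00833333° lon, +5·0.00416667° lat → SW at lon 7.73333°, lat -62.4792°.
Cell spans 0.00833333° lon × 0.00416667° lat. Centre is SW corner plus half of each.
latitude 62.47708° S, longitude 7.73750° E.

62.47708° S, 7.73750° E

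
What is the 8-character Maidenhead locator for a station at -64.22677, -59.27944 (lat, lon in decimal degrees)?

GC05is65

Offset from 180°W / 90°S: lon 120.72056°, lat 25.77323°.
Field: 120.72056/20 → 6 → G, 25.77323/10 → 2 → C; chars GC.
Square: 0.72056/2 → 0, 5.77323/1 → 5; chars 05.
Subsquare: 0.72056/0.0833333 → 8 → i, 0.77323/0.0416667 → 18 → s; chars is.
Extended square: 0.05389/0.00833333 → 6, 0.02323/0.00416667 → 5; chars 65.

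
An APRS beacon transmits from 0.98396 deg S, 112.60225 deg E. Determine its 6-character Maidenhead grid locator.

Shift to the Maidenhead origin (180°W, 90°S): lon 292.6023, lat 89.0160.
Field: lon ⌊292.6023/20⌋ = 14 → O; lat ⌊89.0160/10⌋ = 8 → I.
Square: lon ⌊12.6023/2⌋ = 6; lat ⌊9.0160/1⌋ = 9.
Subsquare: lon ⌊0.6023/0.0833333⌋ = 7 → h; lat ⌊0.0160/0.0416667⌋ = 0 → a.

OI69ha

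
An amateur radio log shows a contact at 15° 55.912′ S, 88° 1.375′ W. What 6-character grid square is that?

Add 180° to longitude and 90° to latitude: 91.9771, 74.0681.
Field (20°×10°, letters A–R): lon ⌊91.9771/20⌋ = 4 → E; lat ⌊74.0681/10⌋ = 7 → H.
Square (2°×1°, digits 0–9): lon ⌊11.9771/2⌋ = 5; lat ⌊4.0681/1⌋ = 4.
Subsquare (5′×2.5′, letters a–x): lon ⌊1.9771/0.0833333⌋ = 23 → x; lat ⌊0.0681/0.0416667⌋ = 1 → b.

EH54xb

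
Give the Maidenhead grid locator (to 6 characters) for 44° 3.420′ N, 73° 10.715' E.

MN64ob

Add 180° to longitude and 90° to latitude: 253.1786, 134.0570.
Field: lon ⌊253.1786/20⌋ = 12 → M; lat ⌊134.0570/10⌋ = 13 → N.
Square: lon ⌊13.1786/2⌋ = 6; lat ⌊4.0570/1⌋ = 4.
Subsquare: lon ⌊1.1786/0.0833333⌋ = 14 → o; lat ⌊0.0570/0.0416667⌋ = 1 → b.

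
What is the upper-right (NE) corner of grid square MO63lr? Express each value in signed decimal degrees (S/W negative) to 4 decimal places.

53.7500, 73.0000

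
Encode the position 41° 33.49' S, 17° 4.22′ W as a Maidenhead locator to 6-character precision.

Add 180° to longitude and 90° to latitude: 162.9297, 48.4418.
Field: lon ⌊162.9297/20⌋ = 8 → I; lat ⌊48.4418/10⌋ = 4 → E.
Square: lon ⌊2.9297/2⌋ = 1; lat ⌊8.4418/1⌋ = 8.
Subsquare: lon ⌊0.9297/0.0833333⌋ = 11 → l; lat ⌊0.4418/0.0416667⌋ = 10 → k.

IE18lk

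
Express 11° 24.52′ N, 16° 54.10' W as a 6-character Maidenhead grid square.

IK11nj

Offset from 180°W / 90°S: lon 163.0983°, lat 101.4087°.
Field (20°×10°, letters A–R): 163.0983/20 → 8 → I, 101.4087/10 → 10 → K; chars IK.
Square (2°×1°, digits 0–9): 3.0983/2 → 1, 1.4087/1 → 1; chars 11.
Subsquare (5′×2.5′, letters a–x): 1.0983/0.0833333 → 13 → n, 0.4087/0.0416667 → 9 → j; chars nj.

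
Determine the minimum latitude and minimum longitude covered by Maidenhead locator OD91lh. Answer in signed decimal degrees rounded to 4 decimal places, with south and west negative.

-58.7083, 118.9167

Field O=14, D=3: +14·20° lon, +3·10° lat → SW at lon 100°, lat -60°.
Square 9, 1: +9·2° lon, +1·1° lat → SW at lon 118°, lat -59°.
Subsquare l=11, h=7: +11·0.0833333° lon, +7·0.0416667° lat → SW at lon 118.917°, lat -58.7083°.
latitude -58.7083, longitude 118.9167.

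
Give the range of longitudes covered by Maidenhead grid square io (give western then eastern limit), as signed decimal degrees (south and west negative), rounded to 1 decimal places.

-20.0, 0.0

Field I=8, O=14: +8·20° lon, +14·10° lat → SW at lon -20°, lat 50°.
Cell spans 20° lon × 10° lat.
west -20.0, east 0.0.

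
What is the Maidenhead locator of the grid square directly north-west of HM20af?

HM10xg

Longitude subsquare a = 0; −1 → -1, wraps to 23 = x, carry into square.
Longitude square 2; −1 → 1.
Latitude subsquare f = 5; +1 → 6 = g.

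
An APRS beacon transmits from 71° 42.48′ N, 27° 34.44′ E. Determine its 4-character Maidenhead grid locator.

Add 180° to longitude and 90° to latitude: 207.57, 161.71.
Field: lon ⌊207.57/20⌋ = 10 → K; lat ⌊161.71/10⌋ = 16 → Q.
Square: lon ⌊7.57/2⌋ = 3; lat ⌊1.71/1⌋ = 1.

KQ31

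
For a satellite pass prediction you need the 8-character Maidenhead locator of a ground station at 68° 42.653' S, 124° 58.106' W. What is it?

Add 180° to longitude and 90° to latitude: 55.03157, 21.28912.
Field: 55.03157/20 → 2 → C, 21.28912/10 → 2 → C; chars CC.
Square: 15.03157/2 → 7, 1.28912/1 → 1; chars 71.
Subsquare: 1.03157/0.0833333 → 12 → m, 0.28912/0.0416667 → 6 → g; chars mg.
Extended square: 0.03157/0.00833333 → 3, 0.03912/0.00416667 → 9; chars 39.

CC71mg39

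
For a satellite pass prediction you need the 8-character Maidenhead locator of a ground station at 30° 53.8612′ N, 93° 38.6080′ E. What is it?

Add 180° to longitude and 90° to latitude: 273.64347, 120.89769.
Field: 273.64347/20 → 13 → N, 120.89769/10 → 12 → M; chars NM.
Square: 13.64347/2 → 6, 0.89769/1 → 0; chars 60.
Subsquare: 1.64347/0.0833333 → 19 → t, 0.89769/0.0416667 → 21 → v; chars tv.
Extended square: 0.06013/0.00833333 → 7, 0.02269/0.00416667 → 5; chars 75.

NM60tv75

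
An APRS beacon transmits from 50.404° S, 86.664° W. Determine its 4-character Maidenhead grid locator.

Add 180° to longitude and 90° to latitude: 93.34, 39.60.
Field: lon ⌊93.34/20⌋ = 4 → E; lat ⌊39.60/10⌋ = 3 → D.
Square: lon ⌊13.34/2⌋ = 6; lat ⌊9.60/1⌋ = 9.

ED69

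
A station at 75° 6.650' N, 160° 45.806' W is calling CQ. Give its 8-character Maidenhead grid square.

Shift to the Maidenhead origin (180°W, 90°S): lon 19.23657, lat 165.11083.
Field: lon ⌊19.23657/20⌋ = 0 → A; lat ⌊165.11083/10⌋ = 16 → Q.
Square: lon ⌊19.23657/2⌋ = 9; lat ⌊5.11083/1⌋ = 5.
Subsquare: lon ⌊1.23657/0.0833333⌋ = 14 → o; lat ⌊0.11083/0.0416667⌋ = 2 → c.
Extended square: lon ⌊0.06990/0.00833333⌋ = 8; lat ⌊0.02750/0.00416667⌋ = 6.

AQ95oc86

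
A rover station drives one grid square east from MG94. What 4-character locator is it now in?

NG04

Longitude square 9; +1 → 10, wraps to 0, carry into field.
Longitude field M = 12; +1 → 13 = N.
The latitude characters are unchanged.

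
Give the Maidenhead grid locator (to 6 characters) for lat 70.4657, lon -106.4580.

DQ60sl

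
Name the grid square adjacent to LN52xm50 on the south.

Latitude extended square 0; −1 → -1, wraps to 9, carry into subsquare.
Latitude subsquare m = 12; −1 → 11 = l.
The longitude characters are unchanged.

LN52xl59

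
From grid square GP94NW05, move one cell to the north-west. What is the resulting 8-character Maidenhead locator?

Longitude extended square 0; −1 → -1, wraps to 9, carry into subsquare.
Longitude subsquare n = 13; −1 → 12 = m.
Latitude extended square 5; +1 → 6.

GP94mw96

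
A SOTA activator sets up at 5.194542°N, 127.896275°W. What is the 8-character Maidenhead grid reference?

Shift to the Maidenhead origin (180°W, 90°S): lon 52.10372, lat 95.19454.
Field: 52.10372/20 → 2 → C, 95.19454/10 → 9 → J; chars CJ.
Square: 12.10372/2 → 6, 5.19454/1 → 5; chars 65.
Subsquare: 0.10372/0.0833333 → 1 → b, 0.19454/0.0416667 → 4 → e; chars be.
Extended square: 0.02039/0.00833333 → 2, 0.02788/0.00416667 → 6; chars 26.

CJ65be26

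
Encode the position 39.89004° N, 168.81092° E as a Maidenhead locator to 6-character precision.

RM49jv

Offset from 180°W / 90°S: lon 348.8109°, lat 129.8900°.
Field: 348.8109/20 → 17 → R, 129.8900/10 → 12 → M; chars RM.
Square: 8.8109/2 → 4, 9.8900/1 → 9; chars 49.
Subsquare: 0.8109/0.0833333 → 9 → j, 0.8900/0.0416667 → 21 → v; chars jv.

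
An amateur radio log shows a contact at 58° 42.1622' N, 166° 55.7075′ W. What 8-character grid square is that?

Offset from 180°W / 90°S: lon 13.07154°, lat 148.70270°.
Field: 13.07154/20 → 0 → A, 148.70270/10 → 14 → O; chars AO.
Square: 13.07154/2 → 6, 8.70270/1 → 8; chars 68.
Subsquare: 1.07154/0.0833333 → 12 → m, 0.70270/0.0416667 → 16 → q; chars mq.
Extended square: 0.07154/0.00833333 → 8, 0.03604/0.00416667 → 8; chars 88.

AO68mq88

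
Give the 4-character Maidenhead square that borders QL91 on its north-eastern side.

Longitude square 9; +1 → 10, wraps to 0, carry into field.
Longitude field Q = 16; +1 → 17 = R.
Latitude square 1; +1 → 2.

RL02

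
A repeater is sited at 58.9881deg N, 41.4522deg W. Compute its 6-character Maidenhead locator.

Add 180° to longitude and 90° to latitude: 138.5478, 148.9881.
Field: 138.5478/20 → 6 → G, 148.9881/10 → 14 → O; chars GO.
Square: 18.5478/2 → 9, 8.9881/1 → 8; chars 98.
Subsquare: 0.5478/0.0833333 → 6 → g, 0.9881/0.0416667 → 23 → x; chars gx.

GO98gx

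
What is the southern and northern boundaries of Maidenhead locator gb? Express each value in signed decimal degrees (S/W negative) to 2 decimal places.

-80.00, -70.00

Field G=6, B=1: +6·20° lon, +1·10° lat → SW at lon -60°, lat -80°.
Cell spans 20° lon × 10° lat.
south -80.00, north -70.00.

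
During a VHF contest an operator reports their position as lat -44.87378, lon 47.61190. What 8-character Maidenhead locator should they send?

Offset from 180°W / 90°S: lon 227.61190°, lat 45.12622°.
Field (20°×10°, letters A–R): lon ⌊227.61190/20⌋ = 11 → L; lat ⌊45.12622/10⌋ = 4 → E.
Square (2°×1°, digits 0–9): lon ⌊7.61190/2⌋ = 3; lat ⌊5.12622/1⌋ = 5.
Subsquare (5′×2.5′, letters a–x): lon ⌊1.61190/0.0833333⌋ = 19 → t; lat ⌊0.12622/0.0416667⌋ = 3 → d.
Extended square (30″×15″, digits 0–9): lon ⌊0.02857/0.00833333⌋ = 3; lat ⌊0.00122/0.00416667⌋ = 0.

LE35td30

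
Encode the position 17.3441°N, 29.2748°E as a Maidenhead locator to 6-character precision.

KK47pi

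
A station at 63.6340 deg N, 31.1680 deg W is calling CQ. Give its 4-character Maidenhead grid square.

HP43

Add 180° to longitude and 90° to latitude: 148.83, 153.63.
Field: lon ⌊148.83/20⌋ = 7 → H; lat ⌊153.63/10⌋ = 15 → P.
Square: lon ⌊8.83/2⌋ = 4; lat ⌊3.63/1⌋ = 3.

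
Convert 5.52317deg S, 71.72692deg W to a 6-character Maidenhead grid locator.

FI44dl

Add 180° to longitude and 90° to latitude: 108.2731, 84.4768.
Field (20°×10°, letters A–R): 108.2731/20 → 5 → F, 84.4768/10 → 8 → I; chars FI.
Square (2°×1°, digits 0–9): 8.2731/2 → 4, 4.4768/1 → 4; chars 44.
Subsquare (5′×2.5′, letters a–x): 0.2731/0.0833333 → 3 → d, 0.4768/0.0416667 → 11 → l; chars dl.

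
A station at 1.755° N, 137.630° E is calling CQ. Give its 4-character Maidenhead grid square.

PJ81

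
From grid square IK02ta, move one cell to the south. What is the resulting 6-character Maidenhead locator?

IK01tx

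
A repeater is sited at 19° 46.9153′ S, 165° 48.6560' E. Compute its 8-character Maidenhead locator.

Add 180° to longitude and 90° to latitude: 345.81093, 70.21808.
Field: 345.81093/20 → 17 → R, 70.21808/10 → 7 → H; chars RH.
Square: 5.81093/2 → 2, 0.21808/1 → 0; chars 20.
Subsquare: 1.81093/0.0833333 → 21 → v, 0.21808/0.0416667 → 5 → f; chars vf.
Extended square: 0.06093/0.00833333 → 7, 0.00975/0.00416667 → 2; chars 72.

RH20vf72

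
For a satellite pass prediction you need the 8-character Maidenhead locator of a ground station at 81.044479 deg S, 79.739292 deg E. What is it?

MA98uw89

Shift to the Maidenhead origin (180°W, 90°S): lon 259.73929, lat 8.95552.
Field: lon ⌊259.73929/20⌋ = 12 → M; lat ⌊8.95552/10⌋ = 0 → A.
Square: lon ⌊19.73929/2⌋ = 9; lat ⌊8.95552/1⌋ = 8.
Subsquare: lon ⌊1.73929/0.0833333⌋ = 20 → u; lat ⌊0.95552/0.0416667⌋ = 22 → w.
Extended square: lon ⌊0.07263/0.00833333⌋ = 8; lat ⌊0.03885/0.00416667⌋ = 9.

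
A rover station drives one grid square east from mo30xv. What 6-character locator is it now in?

Longitude subsquare x = 23; +1 → 24, wraps to 0 = a, carry into square.
Longitude square 3; +1 → 4.
The latitude characters are unchanged.

MO40av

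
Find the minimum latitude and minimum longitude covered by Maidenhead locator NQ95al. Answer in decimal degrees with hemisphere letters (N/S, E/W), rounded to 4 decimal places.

Field N=13, Q=16: +13·20° lon, +16·10° lat → SW at lon 80°, lat 70°.
Square 9, 5: +9·2° lon, +5·1° lat → SW at lon 98°, lat 75°.
Subsquare a=0, l=11: +0·0.0833333° lon, +11·0.0416667° lat → SW at lon 98°, lat 75.4583°.
latitude 75.4583° N, longitude 98.0000° E.

75.4583° N, 98.0000° E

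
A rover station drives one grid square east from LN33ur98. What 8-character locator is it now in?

Longitude extended square 9; +1 → 10, wraps to 0, carry into subsquare.
Longitude subsquare u = 20; +1 → 21 = v.
The latitude characters are unchanged.

LN33vr08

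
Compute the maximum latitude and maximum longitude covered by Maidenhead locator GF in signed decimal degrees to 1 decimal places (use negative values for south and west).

-30.0, -40.0

Field G=6, F=5: +6·20° lon, +5·10° lat → SW at lon -60°, lat -40°.
Cell spans 20° lon × 10° lat. NE corner is SW corner plus one full cell.
latitude -30.0, longitude -40.0.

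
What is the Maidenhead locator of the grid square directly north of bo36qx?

Latitude subsquare x = 23; +1 → 24, wraps to 0 = a, carry into square.
Latitude square 6; +1 → 7.
The longitude characters are unchanged.

BO37qa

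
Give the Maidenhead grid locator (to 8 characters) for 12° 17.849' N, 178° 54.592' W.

AK02nh01

Offset from 180°W / 90°S: lon 1.09013°, lat 102.29748°.
Field: lon ⌊1.09013/20⌋ = 0 → A; lat ⌊102.29748/10⌋ = 10 → K.
Square: lon ⌊1.09013/2⌋ = 0; lat ⌊2.29748/1⌋ = 2.
Subsquare: lon ⌊1.09013/0.0833333⌋ = 13 → n; lat ⌊0.29748/0.0416667⌋ = 7 → h.
Extended square: lon ⌊0.00680/0.00833333⌋ = 0; lat ⌊0.00582/0.00416667⌋ = 1.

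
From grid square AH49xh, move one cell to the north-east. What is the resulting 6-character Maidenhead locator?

AH59ai

Longitude subsquare x = 23; +1 → 24, wraps to 0 = a, carry into square.
Longitude square 4; +1 → 5.
Latitude subsquare h = 7; +1 → 8 = i.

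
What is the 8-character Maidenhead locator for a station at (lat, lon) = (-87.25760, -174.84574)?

AA22nr88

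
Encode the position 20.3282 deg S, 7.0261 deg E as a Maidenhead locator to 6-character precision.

JG39mq

Shift to the Maidenhead origin (180°W, 90°S): lon 187.0261, lat 69.6718.
Field: lon ⌊187.0261/20⌋ = 9 → J; lat ⌊69.6718/10⌋ = 6 → G.
Square: lon ⌊7.0261/2⌋ = 3; lat ⌊9.6718/1⌋ = 9.
Subsquare: lon ⌊1.0261/0.0833333⌋ = 12 → m; lat ⌊0.6718/0.0416667⌋ = 16 → q.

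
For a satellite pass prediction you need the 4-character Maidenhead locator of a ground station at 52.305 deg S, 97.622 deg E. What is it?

ND87

Shift to the Maidenhead origin (180°W, 90°S): lon 277.62, lat 37.70.
Field: lon ⌊277.62/20⌋ = 13 → N; lat ⌊37.70/10⌋ = 3 → D.
Square: lon ⌊17.62/2⌋ = 8; lat ⌊7.70/1⌋ = 7.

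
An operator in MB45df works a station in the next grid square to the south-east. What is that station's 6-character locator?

Longitude subsquare d = 3; +1 → 4 = e.
Latitude subsquare f = 5; −1 → 4 = e.

MB45ee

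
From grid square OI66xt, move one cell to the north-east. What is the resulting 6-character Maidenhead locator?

Longitude subsquare x = 23; +1 → 24, wraps to 0 = a, carry into square.
Longitude square 6; +1 → 7.
Latitude subsquare t = 19; +1 → 20 = u.

OI76au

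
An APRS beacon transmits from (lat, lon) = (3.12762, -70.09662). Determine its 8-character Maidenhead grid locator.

FJ43wd80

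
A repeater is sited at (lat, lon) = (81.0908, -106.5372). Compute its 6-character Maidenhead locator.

Offset from 180°W / 90°S: lon 73.4628°, lat 171.0908°.
Field: lon ⌊73.4628/20⌋ = 3 → D; lat ⌊171.0908/10⌋ = 17 → R.
Square: lon ⌊13.4628/2⌋ = 6; lat ⌊1.0908/1⌋ = 1.
Subsquare: lon ⌊1.4628/0.0833333⌋ = 17 → r; lat ⌊0.0908/0.0416667⌋ = 2 → c.

DR61rc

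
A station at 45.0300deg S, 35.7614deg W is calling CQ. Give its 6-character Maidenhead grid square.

Shift to the Maidenhead origin (180°W, 90°S): lon 144.2386, lat 44.9700.
Field: 144.2386/20 → 7 → H, 44.9700/10 → 4 → E; chars HE.
Square: 4.2386/2 → 2, 4.9700/1 → 4; chars 24.
Subsquare: 0.2386/0.0833333 → 2 → c, 0.9700/0.0416667 → 23 → x; chars cx.

HE24cx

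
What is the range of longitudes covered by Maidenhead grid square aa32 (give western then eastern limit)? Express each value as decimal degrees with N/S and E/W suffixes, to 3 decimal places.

174.000° W, 172.000° W

Field A=0, A=0: +0·20° lon, +0·10° lat → SW at lon -180°, lat -90°.
Square 3, 2: +3·2° lon, +2·1° lat → SW at lon -174°, lat -88°.
Cell spans 2° lon × 1° lat.
west 174.000° W, east 172.000° W.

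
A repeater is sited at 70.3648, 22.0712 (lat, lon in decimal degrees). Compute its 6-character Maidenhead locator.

Shift to the Maidenhead origin (180°W, 90°S): lon 202.0712, lat 160.3648.
Field (20°×10°, letters A–R): 202.0712/20 → 10 → K, 160.3648/10 → 16 → Q; chars KQ.
Square (2°×1°, digits 0–9): 2.0712/2 → 1, 0.3648/1 → 0; chars 10.
Subsquare (5′×2.5′, letters a–x): 0.0712/0.0833333 → 0 → a, 0.3648/0.0416667 → 8 → i; chars ai.

KQ10ai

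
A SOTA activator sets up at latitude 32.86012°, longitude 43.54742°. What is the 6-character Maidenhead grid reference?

Add 180° to longitude and 90° to latitude: 223.5474, 122.8601.
Field: lon ⌊223.5474/20⌋ = 11 → L; lat ⌊122.8601/10⌋ = 12 → M.
Square: lon ⌊3.5474/2⌋ = 1; lat ⌊2.8601/1⌋ = 2.
Subsquare: lon ⌊1.5474/0.0833333⌋ = 18 → s; lat ⌊0.8601/0.0416667⌋ = 20 → u.

LM12su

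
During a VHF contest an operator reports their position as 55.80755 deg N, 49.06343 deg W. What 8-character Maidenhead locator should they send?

Offset from 180°W / 90°S: lon 130.93657°, lat 145.80755°.
Field: lon ⌊130.93657/20⌋ = 6 → G; lat ⌊145.80755/10⌋ = 14 → O.
Square: lon ⌊10.93657/2⌋ = 5; lat ⌊5.80755/1⌋ = 5.
Subsquare: lon ⌊0.93657/0.0833333⌋ = 11 → l; lat ⌊0.80755/0.0416667⌋ = 19 → t.
Extended square: lon ⌊0.01990/0.00833333⌋ = 2; lat ⌊0.01588/0.00416667⌋ = 3.

GO55lt23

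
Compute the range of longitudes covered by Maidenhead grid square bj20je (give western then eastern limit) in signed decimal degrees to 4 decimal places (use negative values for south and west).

Field B=1, J=9: +1·20° lon, +9·10° lat → SW at lon -160°, lat 0°.
Square 2, 0: +2·2° lon, +0·1° lat → SW at lon -156°, lat 0°.
Subsquare j=9, e=4: +9·0.0833333° lon, +4·0.0416667° lat → SW at lon -155.25°, lat 0.166667°.
Cell spans 0.0833333° lon × 0.0416667° lat.
west -155.2500, east -155.1667.

-155.2500, -155.1667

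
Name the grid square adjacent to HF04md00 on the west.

HF04ld90

Longitude extended square 0; −1 → -1, wraps to 9, carry into subsquare.
Longitude subsquare m = 12; −1 → 11 = l.
The latitude characters are unchanged.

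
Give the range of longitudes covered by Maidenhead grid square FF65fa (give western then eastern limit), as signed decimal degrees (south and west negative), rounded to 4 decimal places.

-67.5833, -67.5000

Field F=5, F=5: +5·20° lon, +5·10° lat → SW at lon -80°, lat -40°.
Square 6, 5: +6·2° lon, +5·1° lat → SW at lon -68°, lat -35°.
Subsquare f=5, a=0: +5·0.0833333° lon, +0·0.0416667° lat → SW at lon -67.5833°, lat -35°.
Cell spans 0.0833333° lon × 0.0416667° lat.
west -67.5833, east -67.5000.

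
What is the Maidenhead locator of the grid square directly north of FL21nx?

Latitude subsquare x = 23; +1 → 24, wraps to 0 = a, carry into square.
Latitude square 1; +1 → 2.
The longitude characters are unchanged.

FL22na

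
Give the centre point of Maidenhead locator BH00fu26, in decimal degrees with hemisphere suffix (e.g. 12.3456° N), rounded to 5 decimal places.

Field B=1, H=7: +1·20° lon, +7·10° lat → SW at lon -160°, lat -20°.
Square 0, 0: +0·2° lon, +0·1° lat → SW at lon -160°, lat -20°.
Subsquare f=5, u=20: +5·0.0833333° lon, +20·0.0416667° lat → SW at lon -159.583°, lat -19.1667°.
Extended square 2, 6: +2·0.00833333° lon, +6·0.00416667° lat → SW at lon -159.567°, lat -19.1417°.
Cell spans 0.00833333° lon × 0.00416667° lat. Centre is SW corner plus half of each.
latitude 19.13958° S, longitude 159.56250° W.

19.13958° S, 159.56250° W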